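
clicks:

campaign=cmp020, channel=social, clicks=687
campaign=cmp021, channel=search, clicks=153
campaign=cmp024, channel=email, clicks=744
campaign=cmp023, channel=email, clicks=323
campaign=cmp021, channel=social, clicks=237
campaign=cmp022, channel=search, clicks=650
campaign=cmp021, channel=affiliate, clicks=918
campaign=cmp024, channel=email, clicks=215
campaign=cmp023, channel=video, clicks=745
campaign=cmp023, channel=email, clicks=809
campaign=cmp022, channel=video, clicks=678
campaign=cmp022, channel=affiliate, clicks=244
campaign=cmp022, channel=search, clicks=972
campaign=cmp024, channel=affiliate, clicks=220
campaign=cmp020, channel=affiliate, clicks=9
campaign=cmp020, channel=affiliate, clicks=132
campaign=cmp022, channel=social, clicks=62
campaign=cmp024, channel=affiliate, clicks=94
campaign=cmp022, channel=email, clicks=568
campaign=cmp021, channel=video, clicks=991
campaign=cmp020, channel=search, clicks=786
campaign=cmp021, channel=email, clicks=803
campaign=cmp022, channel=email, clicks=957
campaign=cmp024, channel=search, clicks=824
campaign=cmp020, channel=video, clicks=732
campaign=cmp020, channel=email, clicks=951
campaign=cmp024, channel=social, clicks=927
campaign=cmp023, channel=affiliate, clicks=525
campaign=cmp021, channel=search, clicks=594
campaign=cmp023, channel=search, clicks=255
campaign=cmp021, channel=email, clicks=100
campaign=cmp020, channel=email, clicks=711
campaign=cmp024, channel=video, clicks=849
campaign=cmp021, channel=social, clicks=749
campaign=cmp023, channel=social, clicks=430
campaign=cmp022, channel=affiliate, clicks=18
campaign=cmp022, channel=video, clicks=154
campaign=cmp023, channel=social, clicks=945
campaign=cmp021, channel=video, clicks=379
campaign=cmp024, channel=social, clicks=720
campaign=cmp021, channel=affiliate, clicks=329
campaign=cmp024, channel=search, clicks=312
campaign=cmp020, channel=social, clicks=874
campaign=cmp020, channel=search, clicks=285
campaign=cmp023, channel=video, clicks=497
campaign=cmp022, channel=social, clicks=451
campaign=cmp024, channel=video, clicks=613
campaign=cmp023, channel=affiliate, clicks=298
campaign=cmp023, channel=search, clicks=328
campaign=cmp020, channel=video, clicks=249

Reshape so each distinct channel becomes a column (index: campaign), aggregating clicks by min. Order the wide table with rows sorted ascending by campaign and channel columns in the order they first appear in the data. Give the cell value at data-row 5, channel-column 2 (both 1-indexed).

312

With rows sorted ascending by campaign, row 5 is campaign=cmp024. channel columns in first-appearance order: social, search, email, affiliate, video; column 2 is search.
Long rows with campaign=cmp024, channel=search: min(824, 312) = 312.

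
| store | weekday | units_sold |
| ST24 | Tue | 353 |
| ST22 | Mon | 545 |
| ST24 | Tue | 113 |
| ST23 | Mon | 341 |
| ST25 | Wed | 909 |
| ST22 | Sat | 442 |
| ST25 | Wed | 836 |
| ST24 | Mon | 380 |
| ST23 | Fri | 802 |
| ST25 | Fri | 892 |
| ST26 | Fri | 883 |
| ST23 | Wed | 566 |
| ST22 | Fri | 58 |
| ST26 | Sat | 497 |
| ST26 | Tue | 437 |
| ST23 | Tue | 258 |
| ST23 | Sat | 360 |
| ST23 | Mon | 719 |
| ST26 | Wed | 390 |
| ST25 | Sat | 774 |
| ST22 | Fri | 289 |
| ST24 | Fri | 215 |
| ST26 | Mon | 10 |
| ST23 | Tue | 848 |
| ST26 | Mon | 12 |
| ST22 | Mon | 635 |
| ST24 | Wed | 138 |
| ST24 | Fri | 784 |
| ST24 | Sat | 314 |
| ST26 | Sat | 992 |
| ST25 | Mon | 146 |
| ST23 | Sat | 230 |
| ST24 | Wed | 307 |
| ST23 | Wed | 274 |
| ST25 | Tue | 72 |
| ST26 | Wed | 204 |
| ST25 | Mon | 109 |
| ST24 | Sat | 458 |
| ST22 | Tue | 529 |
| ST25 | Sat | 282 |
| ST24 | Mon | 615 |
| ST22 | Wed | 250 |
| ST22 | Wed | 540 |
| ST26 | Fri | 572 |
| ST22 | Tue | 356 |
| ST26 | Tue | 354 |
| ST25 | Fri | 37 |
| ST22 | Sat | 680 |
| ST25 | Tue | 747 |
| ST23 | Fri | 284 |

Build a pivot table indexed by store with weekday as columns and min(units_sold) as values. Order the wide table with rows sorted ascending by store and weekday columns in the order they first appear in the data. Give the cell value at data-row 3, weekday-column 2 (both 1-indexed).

With rows sorted ascending by store, row 3 is store=ST24. weekday columns in first-appearance order: Tue, Mon, Wed, Sat, Fri; column 2 is Mon.
Long rows with store=ST24, weekday=Mon: min(380, 615) = 380.

380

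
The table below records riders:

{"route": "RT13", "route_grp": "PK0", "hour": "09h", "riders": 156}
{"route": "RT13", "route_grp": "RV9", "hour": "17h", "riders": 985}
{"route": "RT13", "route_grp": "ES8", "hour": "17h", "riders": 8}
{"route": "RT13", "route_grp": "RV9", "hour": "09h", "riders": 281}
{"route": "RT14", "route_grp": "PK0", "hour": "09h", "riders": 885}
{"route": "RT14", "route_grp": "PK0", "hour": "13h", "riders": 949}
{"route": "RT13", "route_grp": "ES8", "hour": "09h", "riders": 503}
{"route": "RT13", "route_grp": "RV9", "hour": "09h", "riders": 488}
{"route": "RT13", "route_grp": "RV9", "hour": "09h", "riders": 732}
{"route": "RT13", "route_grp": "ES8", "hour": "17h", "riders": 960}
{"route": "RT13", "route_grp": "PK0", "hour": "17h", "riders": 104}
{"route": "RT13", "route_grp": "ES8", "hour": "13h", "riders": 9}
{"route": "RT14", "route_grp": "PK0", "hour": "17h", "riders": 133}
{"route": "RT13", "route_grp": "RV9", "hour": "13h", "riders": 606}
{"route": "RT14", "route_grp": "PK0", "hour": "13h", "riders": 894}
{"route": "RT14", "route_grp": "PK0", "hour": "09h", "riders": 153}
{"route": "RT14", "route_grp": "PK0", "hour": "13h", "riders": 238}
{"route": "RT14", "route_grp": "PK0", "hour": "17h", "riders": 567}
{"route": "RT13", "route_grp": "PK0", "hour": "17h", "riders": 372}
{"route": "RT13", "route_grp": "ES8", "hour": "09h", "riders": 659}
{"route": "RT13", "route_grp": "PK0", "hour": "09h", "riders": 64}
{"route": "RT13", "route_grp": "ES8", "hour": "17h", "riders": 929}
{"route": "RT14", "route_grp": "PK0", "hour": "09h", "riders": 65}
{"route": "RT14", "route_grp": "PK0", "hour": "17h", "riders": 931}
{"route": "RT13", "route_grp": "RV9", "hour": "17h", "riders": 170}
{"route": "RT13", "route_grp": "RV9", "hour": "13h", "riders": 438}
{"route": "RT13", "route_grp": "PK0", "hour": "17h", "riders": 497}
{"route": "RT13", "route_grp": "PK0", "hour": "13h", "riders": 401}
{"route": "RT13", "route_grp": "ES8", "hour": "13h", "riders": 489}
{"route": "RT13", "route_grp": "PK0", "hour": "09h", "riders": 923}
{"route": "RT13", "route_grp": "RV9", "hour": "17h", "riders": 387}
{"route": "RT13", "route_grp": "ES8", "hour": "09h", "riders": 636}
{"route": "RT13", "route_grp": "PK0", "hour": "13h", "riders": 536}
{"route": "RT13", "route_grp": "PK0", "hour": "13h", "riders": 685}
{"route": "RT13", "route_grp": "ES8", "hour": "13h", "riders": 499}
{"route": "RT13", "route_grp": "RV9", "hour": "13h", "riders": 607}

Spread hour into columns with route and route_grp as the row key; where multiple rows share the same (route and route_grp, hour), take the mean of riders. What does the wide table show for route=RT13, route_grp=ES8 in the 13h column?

332.33

Rows with route=RT13, route_grp=ES8 and hour=13h: riders values are 9, 489, 499.
(9 + 489 + 499) / 3 = 332.33.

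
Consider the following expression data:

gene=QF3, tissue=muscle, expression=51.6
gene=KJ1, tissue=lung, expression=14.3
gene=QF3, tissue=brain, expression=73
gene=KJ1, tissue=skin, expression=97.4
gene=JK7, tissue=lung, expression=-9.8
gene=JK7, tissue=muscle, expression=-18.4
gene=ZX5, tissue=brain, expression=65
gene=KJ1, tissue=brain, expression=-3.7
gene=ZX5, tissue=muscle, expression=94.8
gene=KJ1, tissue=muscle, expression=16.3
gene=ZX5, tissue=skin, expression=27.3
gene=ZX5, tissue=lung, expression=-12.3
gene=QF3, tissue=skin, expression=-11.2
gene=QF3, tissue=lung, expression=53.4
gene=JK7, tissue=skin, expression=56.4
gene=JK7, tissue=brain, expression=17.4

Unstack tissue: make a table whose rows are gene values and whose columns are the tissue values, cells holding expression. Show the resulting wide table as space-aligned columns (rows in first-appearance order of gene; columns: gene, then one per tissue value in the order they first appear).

Columns: gene plus the 4 distinct tissue values (muscle, lung, brain, skin).
For example, row QF3 column muscle takes expression=51.6 from the long row (QF3, muscle).

gene  muscle  lung   brain  skin 
QF3   51.6    53.4   73     -11.2
KJ1   16.3    14.3   -3.7   97.4 
JK7   -18.4   -9.8   17.4   56.4 
ZX5   94.8    -12.3  65     27.3 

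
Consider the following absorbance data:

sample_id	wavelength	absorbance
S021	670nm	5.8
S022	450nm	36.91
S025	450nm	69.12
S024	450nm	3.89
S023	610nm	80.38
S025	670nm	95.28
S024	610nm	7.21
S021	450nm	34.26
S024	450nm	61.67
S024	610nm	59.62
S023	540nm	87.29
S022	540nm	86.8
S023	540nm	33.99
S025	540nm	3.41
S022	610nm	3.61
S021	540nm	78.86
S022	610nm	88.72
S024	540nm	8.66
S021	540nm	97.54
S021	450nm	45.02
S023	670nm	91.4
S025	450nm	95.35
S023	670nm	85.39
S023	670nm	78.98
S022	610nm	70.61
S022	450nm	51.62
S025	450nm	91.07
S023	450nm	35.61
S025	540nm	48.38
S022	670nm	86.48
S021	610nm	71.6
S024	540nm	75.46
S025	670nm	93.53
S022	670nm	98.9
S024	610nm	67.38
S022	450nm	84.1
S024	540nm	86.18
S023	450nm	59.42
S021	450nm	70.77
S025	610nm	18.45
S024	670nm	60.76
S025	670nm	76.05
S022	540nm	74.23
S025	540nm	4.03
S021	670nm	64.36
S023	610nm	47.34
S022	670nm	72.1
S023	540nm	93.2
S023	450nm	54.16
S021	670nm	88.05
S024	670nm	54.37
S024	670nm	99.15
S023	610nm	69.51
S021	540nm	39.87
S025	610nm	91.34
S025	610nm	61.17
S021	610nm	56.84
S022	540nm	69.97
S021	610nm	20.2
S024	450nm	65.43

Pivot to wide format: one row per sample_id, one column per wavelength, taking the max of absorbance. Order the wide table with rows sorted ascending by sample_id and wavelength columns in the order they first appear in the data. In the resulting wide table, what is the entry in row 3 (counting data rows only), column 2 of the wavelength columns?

With rows sorted ascending by sample_id, row 3 is sample_id=S023. wavelength columns in first-appearance order: 670nm, 450nm, 610nm, 540nm; column 2 is 450nm.
Long rows with sample_id=S023, wavelength=450nm: max(35.61, 59.42, 54.16) = 59.42.

59.42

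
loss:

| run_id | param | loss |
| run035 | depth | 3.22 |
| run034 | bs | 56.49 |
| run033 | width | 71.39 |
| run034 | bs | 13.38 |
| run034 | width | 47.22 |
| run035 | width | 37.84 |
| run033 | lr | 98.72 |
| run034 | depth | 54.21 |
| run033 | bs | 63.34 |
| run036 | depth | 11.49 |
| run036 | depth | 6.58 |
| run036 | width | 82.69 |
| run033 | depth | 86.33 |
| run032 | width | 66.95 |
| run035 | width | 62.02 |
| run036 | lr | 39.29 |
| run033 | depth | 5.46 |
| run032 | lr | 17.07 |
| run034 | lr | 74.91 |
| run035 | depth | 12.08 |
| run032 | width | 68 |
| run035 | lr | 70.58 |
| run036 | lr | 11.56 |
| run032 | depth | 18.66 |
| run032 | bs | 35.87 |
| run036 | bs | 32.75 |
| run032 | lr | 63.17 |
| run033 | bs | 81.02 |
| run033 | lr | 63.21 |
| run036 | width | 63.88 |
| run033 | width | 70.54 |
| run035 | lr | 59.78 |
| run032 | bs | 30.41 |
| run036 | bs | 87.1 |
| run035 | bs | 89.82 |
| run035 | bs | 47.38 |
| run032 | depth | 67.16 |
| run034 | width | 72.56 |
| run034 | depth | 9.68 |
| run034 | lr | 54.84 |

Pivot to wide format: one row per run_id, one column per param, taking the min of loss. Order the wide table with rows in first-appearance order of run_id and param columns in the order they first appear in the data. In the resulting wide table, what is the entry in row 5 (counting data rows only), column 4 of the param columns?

With rows in first-appearance order of run_id, row 5 is run_id=run032. param columns in first-appearance order: depth, bs, width, lr; column 4 is lr.
Long rows with run_id=run032, param=lr: min(17.07, 63.17) = 17.07.

17.07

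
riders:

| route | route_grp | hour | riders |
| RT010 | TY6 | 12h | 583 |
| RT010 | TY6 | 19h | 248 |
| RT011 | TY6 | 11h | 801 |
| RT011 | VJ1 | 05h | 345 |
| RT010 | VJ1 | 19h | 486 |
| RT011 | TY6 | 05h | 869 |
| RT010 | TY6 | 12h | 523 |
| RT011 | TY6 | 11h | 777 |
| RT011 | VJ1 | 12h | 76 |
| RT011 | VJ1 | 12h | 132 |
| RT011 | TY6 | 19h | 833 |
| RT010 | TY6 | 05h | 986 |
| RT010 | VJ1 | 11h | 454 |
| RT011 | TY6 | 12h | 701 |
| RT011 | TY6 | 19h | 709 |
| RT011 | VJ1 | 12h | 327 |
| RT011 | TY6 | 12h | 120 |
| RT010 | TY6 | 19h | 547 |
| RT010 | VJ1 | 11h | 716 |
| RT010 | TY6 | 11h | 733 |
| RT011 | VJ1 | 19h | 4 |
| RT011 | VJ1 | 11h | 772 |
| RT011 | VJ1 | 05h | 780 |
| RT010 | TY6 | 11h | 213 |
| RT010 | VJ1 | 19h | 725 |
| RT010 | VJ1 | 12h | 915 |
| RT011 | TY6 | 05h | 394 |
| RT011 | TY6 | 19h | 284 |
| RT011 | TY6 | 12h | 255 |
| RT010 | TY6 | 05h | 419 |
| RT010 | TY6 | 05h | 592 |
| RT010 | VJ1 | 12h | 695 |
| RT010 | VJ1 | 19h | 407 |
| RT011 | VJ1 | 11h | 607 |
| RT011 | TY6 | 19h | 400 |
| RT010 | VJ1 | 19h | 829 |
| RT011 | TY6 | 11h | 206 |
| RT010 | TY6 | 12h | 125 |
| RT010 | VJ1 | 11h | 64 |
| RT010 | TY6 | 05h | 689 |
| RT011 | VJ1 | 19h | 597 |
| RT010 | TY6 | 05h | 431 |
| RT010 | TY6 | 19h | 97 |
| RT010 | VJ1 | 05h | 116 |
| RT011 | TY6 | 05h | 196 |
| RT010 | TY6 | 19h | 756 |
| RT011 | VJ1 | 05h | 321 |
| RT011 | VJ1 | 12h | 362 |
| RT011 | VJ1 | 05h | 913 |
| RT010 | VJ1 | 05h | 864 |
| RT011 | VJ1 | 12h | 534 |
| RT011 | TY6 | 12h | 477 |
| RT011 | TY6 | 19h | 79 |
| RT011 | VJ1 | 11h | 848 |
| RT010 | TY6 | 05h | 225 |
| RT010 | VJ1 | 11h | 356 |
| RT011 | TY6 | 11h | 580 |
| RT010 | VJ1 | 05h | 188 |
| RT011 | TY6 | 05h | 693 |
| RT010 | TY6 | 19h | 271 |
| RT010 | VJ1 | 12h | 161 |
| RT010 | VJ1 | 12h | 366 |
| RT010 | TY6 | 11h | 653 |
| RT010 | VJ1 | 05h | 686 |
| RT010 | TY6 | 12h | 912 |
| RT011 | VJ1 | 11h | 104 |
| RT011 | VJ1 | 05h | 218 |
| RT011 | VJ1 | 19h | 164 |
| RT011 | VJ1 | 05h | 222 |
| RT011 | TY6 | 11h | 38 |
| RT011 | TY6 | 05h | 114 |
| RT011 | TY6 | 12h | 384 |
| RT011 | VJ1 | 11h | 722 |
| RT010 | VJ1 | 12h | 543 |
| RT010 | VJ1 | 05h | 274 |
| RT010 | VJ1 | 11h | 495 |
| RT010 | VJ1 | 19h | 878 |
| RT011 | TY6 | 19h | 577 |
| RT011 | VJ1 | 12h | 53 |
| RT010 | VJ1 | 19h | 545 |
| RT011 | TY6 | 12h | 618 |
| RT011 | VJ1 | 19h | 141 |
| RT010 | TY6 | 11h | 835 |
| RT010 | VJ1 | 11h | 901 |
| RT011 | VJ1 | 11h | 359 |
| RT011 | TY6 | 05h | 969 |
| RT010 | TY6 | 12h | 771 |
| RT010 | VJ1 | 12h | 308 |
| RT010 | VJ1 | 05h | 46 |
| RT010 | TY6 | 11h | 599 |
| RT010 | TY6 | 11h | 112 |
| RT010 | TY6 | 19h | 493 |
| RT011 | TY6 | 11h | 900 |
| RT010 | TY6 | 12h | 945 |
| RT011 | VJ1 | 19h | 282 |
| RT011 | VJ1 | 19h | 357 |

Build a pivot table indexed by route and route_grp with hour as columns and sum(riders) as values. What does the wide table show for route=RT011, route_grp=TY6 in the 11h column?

Rows with route=RT011, route_grp=TY6 and hour=11h: riders values are 801, 777, 206, 580, 38, 900.
801 + 777 + 206 + 580 + 38 + 900 = 3302.

3302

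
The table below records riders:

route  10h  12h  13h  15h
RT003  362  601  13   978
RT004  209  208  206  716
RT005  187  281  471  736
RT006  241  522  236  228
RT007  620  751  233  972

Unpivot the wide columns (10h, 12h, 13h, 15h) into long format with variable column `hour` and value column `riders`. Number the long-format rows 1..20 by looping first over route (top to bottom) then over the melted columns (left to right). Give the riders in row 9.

20 rows total (5 × 4). Row 9: index ⌊(9-1)/4⌋ = 2 into route → RT005; (9-1) mod 4 = 0 into the melted columns → 10h.
So row 9 is (RT005, 10h, 187); riders = 187.

187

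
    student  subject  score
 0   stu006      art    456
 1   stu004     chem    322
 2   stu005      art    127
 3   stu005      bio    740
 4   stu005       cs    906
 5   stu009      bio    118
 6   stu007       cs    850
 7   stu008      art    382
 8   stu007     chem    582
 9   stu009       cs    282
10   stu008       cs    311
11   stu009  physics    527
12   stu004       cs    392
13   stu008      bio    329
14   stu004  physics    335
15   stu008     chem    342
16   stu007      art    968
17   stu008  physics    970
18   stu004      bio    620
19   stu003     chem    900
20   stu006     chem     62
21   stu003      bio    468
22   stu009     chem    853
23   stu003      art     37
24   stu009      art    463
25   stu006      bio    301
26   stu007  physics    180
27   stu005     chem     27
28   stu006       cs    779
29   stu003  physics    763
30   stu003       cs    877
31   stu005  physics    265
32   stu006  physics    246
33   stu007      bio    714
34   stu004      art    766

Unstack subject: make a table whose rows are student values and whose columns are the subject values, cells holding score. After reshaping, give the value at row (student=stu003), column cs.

877

Wide layout: rows indexed by student, columns are the 5 distinct subject values (art, chem, bio, cs, physics).
Cell (student=stu003, subject=cs) draws from the long row where student=stu003 and subject=cs, which has score=877.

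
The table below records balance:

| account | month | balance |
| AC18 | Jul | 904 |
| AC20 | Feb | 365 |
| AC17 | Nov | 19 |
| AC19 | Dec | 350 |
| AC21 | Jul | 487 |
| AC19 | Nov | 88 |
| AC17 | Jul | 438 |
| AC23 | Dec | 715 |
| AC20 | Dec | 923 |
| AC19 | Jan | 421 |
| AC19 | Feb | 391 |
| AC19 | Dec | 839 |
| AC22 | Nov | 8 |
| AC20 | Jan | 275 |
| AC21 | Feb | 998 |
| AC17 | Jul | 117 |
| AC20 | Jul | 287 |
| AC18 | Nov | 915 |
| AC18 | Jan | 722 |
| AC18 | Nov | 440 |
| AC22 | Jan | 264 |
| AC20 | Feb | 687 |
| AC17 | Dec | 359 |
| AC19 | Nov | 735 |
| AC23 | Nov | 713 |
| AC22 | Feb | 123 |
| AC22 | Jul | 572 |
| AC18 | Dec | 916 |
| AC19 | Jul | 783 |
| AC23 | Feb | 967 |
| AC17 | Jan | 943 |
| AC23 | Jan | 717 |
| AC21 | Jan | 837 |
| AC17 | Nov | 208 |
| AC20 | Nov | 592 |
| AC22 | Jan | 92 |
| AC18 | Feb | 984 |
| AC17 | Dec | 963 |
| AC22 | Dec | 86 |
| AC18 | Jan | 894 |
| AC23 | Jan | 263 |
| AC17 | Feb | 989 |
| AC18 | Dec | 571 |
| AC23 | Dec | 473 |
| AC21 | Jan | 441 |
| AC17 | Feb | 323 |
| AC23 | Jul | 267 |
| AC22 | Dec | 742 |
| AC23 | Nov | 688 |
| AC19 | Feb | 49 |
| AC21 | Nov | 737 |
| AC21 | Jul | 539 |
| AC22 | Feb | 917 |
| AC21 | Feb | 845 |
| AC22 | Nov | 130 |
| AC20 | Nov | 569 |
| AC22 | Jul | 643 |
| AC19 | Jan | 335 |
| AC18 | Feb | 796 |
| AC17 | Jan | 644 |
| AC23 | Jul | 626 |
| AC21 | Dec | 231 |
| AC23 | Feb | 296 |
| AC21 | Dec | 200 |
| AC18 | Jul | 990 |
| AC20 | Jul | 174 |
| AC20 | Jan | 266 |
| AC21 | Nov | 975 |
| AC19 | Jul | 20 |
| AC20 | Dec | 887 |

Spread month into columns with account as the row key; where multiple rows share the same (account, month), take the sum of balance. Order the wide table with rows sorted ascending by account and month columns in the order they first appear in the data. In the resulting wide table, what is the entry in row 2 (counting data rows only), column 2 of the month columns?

With rows sorted ascending by account, row 2 is account=AC18. month columns in first-appearance order: Jul, Feb, Nov, Dec, Jan; column 2 is Feb.
Long rows with account=AC18, month=Feb: 984 + 796 = 1780.

1780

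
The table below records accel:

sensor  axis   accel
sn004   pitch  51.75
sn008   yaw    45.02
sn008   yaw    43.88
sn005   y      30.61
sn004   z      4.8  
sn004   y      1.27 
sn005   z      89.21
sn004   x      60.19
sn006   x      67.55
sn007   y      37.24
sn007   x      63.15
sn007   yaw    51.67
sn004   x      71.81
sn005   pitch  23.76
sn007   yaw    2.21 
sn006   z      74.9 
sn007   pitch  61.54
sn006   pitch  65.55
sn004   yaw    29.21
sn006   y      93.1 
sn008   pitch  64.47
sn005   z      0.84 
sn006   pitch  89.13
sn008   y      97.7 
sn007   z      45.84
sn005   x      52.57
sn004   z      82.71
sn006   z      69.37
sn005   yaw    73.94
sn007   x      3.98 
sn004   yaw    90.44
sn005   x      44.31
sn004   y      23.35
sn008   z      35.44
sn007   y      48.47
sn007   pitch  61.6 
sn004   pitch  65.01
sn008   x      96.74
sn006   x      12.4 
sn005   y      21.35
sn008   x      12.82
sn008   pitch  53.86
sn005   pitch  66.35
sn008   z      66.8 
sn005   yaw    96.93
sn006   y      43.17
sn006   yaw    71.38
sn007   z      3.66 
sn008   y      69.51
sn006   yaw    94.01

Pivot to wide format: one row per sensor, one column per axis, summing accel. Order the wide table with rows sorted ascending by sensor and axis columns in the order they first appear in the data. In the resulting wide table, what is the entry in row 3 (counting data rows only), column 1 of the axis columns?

With rows sorted ascending by sensor, row 3 is sensor=sn006. axis columns in first-appearance order: pitch, yaw, y, z, x; column 1 is pitch.
Long rows with sensor=sn006, axis=pitch: 65.55 + 89.13 = 154.68.

154.68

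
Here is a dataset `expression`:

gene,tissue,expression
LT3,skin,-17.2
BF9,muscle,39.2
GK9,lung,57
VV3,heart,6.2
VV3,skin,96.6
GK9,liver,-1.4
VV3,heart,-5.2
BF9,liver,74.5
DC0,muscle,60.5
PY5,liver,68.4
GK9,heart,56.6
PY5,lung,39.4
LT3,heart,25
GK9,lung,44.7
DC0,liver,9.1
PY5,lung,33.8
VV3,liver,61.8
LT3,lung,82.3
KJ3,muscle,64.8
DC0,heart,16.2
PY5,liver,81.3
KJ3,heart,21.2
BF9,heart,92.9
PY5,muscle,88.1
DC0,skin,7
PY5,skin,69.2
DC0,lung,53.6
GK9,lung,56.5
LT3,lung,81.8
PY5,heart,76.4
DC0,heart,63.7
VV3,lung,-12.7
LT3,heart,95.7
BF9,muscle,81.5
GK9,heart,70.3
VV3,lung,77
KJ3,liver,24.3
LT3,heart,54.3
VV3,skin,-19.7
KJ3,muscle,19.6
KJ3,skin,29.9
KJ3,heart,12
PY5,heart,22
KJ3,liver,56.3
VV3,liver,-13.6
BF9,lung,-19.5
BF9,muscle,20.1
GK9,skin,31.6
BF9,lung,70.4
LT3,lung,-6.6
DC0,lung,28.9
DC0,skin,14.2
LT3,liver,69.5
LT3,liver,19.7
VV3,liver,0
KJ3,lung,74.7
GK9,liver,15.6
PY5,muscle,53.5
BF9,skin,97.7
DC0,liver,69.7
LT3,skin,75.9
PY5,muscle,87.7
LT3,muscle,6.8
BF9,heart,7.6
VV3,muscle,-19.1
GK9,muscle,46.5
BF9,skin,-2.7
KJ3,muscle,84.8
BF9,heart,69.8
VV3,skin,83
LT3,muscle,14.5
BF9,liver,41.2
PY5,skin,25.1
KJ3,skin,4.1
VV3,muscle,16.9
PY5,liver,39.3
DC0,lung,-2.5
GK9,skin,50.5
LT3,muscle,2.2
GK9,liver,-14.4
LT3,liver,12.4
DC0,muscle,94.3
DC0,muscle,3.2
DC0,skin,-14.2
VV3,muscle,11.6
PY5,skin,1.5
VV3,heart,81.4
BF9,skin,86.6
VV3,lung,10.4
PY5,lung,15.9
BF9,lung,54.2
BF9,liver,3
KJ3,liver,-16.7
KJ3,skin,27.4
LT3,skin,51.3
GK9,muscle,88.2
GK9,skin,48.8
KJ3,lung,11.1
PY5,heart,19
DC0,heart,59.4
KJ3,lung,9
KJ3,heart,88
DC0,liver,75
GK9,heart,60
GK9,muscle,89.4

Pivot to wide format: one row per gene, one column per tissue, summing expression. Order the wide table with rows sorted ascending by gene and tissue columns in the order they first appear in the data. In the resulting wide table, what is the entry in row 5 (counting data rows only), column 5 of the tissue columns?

With rows sorted ascending by gene, row 5 is gene=LT3. tissue columns in first-appearance order: skin, muscle, lung, heart, liver; column 5 is liver.
Long rows with gene=LT3, tissue=liver: 69.5 + 19.7 + 12.4 = 101.6.

101.6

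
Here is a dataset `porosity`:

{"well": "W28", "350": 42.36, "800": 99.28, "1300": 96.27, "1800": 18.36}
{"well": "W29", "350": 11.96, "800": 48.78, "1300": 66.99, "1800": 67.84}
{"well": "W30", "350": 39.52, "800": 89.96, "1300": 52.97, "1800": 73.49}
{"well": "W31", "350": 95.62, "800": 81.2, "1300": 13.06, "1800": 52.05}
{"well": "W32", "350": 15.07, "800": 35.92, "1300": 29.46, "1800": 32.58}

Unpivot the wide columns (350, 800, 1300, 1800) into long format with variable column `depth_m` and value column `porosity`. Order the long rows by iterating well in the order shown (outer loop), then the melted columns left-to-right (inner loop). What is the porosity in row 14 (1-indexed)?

81.2

20 rows total (5 × 4). Row 14: index ⌊(14-1)/4⌋ = 3 into well → W31; (14-1) mod 4 = 1 into the melted columns → 800.
So row 14 is (W31, 800, 81.2); porosity = 81.2.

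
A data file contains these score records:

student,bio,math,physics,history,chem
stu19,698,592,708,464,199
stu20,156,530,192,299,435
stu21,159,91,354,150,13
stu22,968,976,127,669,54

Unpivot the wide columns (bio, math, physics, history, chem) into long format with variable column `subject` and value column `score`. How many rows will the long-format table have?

20

4 student values × 5 melted columns = 20 rows.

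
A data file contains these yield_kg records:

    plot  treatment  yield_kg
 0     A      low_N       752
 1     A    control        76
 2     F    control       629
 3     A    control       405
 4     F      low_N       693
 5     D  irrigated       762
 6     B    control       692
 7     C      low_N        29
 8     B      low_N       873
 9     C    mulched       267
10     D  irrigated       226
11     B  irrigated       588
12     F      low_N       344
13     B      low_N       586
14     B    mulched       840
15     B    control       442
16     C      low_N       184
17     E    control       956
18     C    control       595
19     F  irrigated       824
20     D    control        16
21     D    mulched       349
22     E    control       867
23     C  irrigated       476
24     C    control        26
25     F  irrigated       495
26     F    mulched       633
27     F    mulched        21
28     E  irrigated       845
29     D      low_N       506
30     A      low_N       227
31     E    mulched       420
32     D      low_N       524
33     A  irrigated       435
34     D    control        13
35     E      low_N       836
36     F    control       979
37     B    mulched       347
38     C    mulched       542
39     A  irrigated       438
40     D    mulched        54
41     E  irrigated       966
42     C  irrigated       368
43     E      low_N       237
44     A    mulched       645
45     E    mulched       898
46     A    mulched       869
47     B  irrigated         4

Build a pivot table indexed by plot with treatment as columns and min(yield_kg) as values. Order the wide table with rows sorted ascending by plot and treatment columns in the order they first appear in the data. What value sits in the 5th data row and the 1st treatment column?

With rows sorted ascending by plot, row 5 is plot=E. treatment columns in first-appearance order: low_N, control, irrigated, mulched; column 1 is low_N.
Long rows with plot=E, treatment=low_N: min(836, 237) = 237.

237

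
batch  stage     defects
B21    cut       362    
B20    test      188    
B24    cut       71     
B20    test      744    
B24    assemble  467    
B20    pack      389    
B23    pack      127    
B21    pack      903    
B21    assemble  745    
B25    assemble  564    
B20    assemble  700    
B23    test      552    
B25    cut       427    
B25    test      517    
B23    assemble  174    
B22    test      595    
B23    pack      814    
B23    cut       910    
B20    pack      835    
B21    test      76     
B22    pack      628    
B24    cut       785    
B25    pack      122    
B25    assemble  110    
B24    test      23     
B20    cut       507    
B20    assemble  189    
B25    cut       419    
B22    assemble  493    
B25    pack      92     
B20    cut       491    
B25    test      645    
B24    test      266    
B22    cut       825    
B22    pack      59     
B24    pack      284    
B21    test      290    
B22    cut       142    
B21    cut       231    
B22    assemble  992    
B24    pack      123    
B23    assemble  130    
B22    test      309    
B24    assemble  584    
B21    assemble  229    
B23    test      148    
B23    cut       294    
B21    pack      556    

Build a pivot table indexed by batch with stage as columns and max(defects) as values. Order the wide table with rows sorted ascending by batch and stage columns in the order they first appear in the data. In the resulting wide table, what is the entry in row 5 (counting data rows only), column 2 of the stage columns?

266

With rows sorted ascending by batch, row 5 is batch=B24. stage columns in first-appearance order: cut, test, assemble, pack; column 2 is test.
Long rows with batch=B24, stage=test: max(23, 266) = 266.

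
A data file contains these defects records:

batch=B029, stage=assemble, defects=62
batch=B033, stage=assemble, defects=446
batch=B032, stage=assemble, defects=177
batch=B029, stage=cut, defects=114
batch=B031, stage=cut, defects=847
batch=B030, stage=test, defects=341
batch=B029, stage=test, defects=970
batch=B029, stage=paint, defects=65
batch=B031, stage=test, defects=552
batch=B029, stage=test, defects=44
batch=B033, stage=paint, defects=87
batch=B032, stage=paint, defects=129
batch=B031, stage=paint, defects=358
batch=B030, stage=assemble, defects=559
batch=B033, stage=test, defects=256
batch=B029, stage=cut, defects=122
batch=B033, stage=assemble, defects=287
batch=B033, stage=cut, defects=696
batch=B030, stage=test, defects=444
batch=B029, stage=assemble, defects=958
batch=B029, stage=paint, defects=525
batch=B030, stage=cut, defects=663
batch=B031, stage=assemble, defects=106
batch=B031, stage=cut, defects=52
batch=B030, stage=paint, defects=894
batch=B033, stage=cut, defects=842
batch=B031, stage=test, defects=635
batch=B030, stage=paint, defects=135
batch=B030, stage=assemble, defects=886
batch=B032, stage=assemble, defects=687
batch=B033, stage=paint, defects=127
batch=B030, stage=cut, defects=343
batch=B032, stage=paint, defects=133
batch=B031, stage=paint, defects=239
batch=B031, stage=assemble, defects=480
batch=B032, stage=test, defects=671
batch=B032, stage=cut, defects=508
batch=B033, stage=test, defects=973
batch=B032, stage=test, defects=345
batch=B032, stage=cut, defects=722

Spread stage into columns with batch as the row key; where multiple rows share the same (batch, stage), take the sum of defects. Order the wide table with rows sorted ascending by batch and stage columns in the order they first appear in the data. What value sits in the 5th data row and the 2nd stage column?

1538

With rows sorted ascending by batch, row 5 is batch=B033. stage columns in first-appearance order: assemble, cut, test, paint; column 2 is cut.
Long rows with batch=B033, stage=cut: 696 + 842 = 1538.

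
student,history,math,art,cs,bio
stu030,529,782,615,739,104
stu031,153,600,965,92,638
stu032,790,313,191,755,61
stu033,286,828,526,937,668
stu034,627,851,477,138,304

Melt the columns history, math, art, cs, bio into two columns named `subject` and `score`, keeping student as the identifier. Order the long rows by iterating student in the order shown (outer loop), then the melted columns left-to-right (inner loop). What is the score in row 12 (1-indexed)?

313

25 rows total (5 × 5). Row 12: index ⌊(12-1)/5⌋ = 2 into student → stu032; (12-1) mod 5 = 1 into the melted columns → math.
So row 12 is (stu032, math, 313); score = 313.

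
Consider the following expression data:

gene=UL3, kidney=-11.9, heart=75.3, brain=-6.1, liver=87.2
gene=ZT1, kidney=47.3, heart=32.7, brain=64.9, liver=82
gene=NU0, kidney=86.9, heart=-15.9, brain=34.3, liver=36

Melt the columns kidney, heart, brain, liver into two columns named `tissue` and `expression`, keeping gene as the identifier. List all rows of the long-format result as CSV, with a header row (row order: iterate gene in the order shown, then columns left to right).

gene,tissue,expression
UL3,kidney,-11.9
UL3,heart,75.3
UL3,brain,-6.1
UL3,liver,87.2
ZT1,kidney,47.3
ZT1,heart,32.7
ZT1,brain,64.9
ZT1,liver,82
NU0,kidney,86.9
NU0,heart,-15.9
NU0,brain,34.3
NU0,liver,36

Each (gene, column) pair becomes one row: 3 × 4 = 12 rows.
For example, (UL3, kidney) → expression=-11.9.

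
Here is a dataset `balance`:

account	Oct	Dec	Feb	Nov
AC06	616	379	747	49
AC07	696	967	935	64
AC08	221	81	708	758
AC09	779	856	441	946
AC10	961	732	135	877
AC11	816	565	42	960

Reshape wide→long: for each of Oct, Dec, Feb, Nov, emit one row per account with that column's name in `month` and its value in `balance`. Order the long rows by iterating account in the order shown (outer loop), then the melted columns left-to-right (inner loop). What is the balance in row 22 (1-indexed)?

565

24 rows total (6 × 4). Row 22: index ⌊(22-1)/4⌋ = 5 into account → AC11; (22-1) mod 4 = 1 into the melted columns → Dec.
So row 22 is (AC11, Dec, 565); balance = 565.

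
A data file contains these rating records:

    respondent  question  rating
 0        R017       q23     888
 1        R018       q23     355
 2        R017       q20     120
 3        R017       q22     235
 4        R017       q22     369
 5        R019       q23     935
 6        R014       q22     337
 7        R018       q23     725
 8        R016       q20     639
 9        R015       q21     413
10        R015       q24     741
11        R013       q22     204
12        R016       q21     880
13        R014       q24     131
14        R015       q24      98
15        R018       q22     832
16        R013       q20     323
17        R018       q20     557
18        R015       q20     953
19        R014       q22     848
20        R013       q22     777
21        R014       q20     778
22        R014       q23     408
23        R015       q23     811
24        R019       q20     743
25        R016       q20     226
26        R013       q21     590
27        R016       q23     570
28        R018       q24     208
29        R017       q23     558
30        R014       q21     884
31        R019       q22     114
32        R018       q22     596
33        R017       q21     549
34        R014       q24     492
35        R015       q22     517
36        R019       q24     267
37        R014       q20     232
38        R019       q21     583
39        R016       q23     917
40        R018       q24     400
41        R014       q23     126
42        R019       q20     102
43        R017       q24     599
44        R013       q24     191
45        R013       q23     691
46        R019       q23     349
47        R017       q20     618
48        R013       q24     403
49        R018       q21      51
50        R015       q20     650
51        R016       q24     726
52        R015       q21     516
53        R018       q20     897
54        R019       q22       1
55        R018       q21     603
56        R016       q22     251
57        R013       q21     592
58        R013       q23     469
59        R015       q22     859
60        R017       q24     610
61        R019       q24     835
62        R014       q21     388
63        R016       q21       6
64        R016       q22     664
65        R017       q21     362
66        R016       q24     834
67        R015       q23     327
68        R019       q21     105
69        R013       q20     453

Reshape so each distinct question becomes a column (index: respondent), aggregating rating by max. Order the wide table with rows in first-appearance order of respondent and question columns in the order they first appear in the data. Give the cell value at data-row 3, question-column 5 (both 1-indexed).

835

With rows in first-appearance order of respondent, row 3 is respondent=R019. question columns in first-appearance order: q23, q20, q22, q21, q24; column 5 is q24.
Long rows with respondent=R019, question=q24: max(267, 835) = 835.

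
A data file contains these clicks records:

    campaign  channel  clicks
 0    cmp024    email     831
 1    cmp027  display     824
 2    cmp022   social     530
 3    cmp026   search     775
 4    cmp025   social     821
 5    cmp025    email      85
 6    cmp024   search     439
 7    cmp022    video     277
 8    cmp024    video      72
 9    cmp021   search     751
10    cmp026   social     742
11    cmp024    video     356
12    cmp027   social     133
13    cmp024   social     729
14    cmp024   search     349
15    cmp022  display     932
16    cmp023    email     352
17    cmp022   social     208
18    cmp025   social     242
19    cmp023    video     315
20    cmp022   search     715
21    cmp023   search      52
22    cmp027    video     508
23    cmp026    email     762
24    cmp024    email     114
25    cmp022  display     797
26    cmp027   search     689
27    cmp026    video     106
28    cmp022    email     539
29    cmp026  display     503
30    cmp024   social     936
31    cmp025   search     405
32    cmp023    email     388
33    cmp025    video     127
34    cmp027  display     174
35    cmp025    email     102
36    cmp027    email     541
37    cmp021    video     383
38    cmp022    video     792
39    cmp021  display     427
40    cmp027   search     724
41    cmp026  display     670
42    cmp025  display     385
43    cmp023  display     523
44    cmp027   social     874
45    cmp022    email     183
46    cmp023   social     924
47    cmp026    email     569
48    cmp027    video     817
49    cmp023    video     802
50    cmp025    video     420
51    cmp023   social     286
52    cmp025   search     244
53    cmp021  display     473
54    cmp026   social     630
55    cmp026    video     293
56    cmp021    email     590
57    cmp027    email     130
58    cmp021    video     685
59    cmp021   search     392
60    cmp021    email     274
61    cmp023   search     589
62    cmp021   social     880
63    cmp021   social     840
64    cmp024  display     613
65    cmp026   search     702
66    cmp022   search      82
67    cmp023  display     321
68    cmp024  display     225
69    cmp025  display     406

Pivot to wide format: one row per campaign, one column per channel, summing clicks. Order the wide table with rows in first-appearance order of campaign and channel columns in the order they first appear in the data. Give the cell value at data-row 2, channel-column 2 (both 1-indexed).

With rows in first-appearance order of campaign, row 2 is campaign=cmp027. channel columns in first-appearance order: email, display, social, search, video; column 2 is display.
Long rows with campaign=cmp027, channel=display: 824 + 174 = 998.

998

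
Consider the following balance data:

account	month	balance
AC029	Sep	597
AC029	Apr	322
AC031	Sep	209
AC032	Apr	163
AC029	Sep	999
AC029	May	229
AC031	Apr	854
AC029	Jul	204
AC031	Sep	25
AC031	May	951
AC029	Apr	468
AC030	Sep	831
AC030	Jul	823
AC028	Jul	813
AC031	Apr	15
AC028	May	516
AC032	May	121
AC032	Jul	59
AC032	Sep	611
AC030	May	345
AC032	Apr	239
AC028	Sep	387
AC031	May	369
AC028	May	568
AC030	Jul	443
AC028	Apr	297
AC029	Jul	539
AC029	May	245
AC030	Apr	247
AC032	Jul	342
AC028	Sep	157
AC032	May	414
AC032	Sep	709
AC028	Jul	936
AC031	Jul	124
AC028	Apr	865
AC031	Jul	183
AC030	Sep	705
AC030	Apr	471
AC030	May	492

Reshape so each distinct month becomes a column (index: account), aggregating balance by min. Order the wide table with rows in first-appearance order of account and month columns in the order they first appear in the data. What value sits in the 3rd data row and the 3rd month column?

With rows in first-appearance order of account, row 3 is account=AC032. month columns in first-appearance order: Sep, Apr, May, Jul; column 3 is May.
Long rows with account=AC032, month=May: min(121, 414) = 121.

121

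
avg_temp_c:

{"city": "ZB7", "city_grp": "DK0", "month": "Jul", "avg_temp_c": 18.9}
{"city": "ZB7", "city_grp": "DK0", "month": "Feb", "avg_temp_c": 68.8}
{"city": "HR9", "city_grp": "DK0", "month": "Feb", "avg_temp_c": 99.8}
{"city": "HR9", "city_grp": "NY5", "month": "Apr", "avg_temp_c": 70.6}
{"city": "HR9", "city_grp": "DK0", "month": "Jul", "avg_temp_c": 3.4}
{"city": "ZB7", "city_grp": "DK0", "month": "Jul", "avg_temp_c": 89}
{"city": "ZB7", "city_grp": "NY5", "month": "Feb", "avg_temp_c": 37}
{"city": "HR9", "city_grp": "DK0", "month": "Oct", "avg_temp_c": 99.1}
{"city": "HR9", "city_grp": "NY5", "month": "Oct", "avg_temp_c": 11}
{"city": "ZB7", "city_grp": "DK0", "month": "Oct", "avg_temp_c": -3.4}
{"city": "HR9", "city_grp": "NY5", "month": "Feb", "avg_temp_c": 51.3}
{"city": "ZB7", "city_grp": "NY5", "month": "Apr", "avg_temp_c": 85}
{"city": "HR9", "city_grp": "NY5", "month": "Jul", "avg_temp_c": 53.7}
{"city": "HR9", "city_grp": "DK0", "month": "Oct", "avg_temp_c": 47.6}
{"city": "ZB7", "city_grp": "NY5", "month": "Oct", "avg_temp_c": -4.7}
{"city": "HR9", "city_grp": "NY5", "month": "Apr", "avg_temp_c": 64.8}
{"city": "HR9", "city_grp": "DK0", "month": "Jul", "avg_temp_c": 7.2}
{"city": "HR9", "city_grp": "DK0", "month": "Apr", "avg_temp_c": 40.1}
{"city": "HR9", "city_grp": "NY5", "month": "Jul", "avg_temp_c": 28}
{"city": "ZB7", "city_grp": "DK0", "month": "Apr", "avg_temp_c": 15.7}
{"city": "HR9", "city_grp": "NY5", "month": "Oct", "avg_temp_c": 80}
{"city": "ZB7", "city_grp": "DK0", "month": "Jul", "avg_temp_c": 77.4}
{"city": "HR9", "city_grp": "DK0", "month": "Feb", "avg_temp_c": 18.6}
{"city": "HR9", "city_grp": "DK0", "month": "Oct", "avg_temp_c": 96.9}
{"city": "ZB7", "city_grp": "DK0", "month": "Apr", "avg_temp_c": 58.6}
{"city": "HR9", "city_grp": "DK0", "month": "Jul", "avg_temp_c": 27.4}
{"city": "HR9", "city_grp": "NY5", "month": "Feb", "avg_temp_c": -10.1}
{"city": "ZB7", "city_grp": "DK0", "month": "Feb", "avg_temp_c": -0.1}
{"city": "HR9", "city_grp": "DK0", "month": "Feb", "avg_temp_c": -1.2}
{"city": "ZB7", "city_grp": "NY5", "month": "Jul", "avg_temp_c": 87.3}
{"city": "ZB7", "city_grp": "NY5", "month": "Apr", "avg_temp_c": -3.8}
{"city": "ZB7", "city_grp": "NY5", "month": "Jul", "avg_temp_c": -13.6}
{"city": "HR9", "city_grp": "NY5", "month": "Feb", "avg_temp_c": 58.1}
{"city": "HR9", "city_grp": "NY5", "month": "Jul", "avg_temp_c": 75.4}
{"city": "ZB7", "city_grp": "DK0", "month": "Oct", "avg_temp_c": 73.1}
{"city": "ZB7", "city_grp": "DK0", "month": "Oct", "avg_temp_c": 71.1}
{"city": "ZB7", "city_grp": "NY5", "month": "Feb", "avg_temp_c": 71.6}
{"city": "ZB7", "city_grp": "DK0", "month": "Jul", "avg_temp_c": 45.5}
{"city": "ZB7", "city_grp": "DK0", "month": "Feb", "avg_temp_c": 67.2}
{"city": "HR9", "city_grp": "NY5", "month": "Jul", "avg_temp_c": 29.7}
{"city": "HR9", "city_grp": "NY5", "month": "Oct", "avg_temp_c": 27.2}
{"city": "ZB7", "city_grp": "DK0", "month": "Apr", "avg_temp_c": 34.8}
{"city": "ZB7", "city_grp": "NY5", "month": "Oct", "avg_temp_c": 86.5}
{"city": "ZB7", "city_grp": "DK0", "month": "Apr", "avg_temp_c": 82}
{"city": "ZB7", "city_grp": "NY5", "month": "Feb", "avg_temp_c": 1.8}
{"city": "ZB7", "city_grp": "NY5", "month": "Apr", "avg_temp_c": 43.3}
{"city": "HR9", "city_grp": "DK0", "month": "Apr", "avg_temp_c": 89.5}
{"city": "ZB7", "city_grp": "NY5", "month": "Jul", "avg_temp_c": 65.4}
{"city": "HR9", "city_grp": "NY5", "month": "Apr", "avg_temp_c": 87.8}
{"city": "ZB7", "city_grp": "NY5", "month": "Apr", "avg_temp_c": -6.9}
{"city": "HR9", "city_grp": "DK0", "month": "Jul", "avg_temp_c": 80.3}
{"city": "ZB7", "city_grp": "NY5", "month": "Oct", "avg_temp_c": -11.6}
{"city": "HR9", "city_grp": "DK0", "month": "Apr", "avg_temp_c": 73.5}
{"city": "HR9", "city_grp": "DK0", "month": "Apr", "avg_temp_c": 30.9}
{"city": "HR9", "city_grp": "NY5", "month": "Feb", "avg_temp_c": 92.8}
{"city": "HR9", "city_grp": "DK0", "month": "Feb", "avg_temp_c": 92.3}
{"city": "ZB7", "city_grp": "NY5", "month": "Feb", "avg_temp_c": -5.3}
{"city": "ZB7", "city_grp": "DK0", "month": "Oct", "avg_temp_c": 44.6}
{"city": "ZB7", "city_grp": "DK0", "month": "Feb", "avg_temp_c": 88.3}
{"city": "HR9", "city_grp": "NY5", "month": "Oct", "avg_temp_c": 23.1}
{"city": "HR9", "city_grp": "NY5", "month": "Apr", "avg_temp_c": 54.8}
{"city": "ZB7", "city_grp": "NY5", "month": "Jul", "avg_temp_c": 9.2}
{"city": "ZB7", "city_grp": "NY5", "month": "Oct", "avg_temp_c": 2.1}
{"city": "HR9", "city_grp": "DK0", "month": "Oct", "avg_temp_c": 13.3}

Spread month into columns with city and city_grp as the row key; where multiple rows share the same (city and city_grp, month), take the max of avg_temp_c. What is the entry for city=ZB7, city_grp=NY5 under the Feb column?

71.6

Rows with city=ZB7, city_grp=NY5 and month=Feb: avg_temp_c values are 37, 71.6, 1.8, -5.3.
max(37, 71.6, 1.8, -5.3) = 71.6.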